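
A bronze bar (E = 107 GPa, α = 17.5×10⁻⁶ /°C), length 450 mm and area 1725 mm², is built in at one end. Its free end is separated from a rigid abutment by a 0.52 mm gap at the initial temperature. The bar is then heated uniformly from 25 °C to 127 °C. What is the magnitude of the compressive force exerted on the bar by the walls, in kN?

P ≈ 116 kN

Free thermal elongation = αΔT L = 17.5×10⁻⁶ × 102 × 450 = 0.8032 mm.
This exceeds the 0.52 mm gap, so the wall pushes back. The portion of expansion that must be recovered elastically is δ_free − gap = 0.8032 − 0.52 = 0.2832 mm.
So σ = E(δ_free − g)/L = 107×10³ × 0.2832/450 = 67.35 MPa.
Force on the wall = σA = 67.35 × 1725 mm² = 116.2 kN.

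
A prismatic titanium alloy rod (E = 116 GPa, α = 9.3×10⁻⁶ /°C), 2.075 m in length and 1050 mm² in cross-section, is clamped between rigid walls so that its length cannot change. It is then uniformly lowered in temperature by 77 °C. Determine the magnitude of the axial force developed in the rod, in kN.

With zero net strain, σ = E·αΔT = 116 GPa × 9.3×10⁻⁶ × 77 = 83.07 MPa.
P = AEαΔT = 1050 × 116×10³ × 9.3×10⁻⁶ × 77 = 87.22 kN (tensile).

P ≈ 87.2 kN (tensile)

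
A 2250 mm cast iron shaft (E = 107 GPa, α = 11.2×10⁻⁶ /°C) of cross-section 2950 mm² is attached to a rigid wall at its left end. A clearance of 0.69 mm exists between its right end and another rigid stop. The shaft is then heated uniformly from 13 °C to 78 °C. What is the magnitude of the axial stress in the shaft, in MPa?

σ ≈ 45.1 MPa (compressive)

If the wall were absent the shaft would grow by αΔT L = 11.2×10⁻⁶ × 65 × 2250 = 1.638 mm.
This exceeds the 0.69 mm gap, so the wall pushes back. The portion of expansion that must be recovered elastically is δ_free − gap = 1.638 − 0.69 = 0.948 mm.
That suppressed elongation corresponds to σ = E·Δ/L = 107×10³ × 0.948/2250 = 45.08 MPa.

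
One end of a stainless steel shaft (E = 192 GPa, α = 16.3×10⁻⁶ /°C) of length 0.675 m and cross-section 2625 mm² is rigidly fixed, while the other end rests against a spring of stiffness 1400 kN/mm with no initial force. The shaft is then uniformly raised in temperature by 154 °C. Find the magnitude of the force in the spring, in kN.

Free thermal expansion: δ_free = αΔT L = 16.3×10⁻⁶ × 154 × 675 = 1.694 mm.
Let P be the compressive force at the spring. The shaft shortens elastically by PL/(AE) and the spring compresses by P/k; together these equal δ_free.
P [ L/(AE) + 1/k ] = δ_free → P [ 675/(2625×192×10³) + 1/(1400×10³) ] = 1.694.
P = 1.694 / 2.054×10⁻⁶ = 825100 N.

P ≈ 825 kN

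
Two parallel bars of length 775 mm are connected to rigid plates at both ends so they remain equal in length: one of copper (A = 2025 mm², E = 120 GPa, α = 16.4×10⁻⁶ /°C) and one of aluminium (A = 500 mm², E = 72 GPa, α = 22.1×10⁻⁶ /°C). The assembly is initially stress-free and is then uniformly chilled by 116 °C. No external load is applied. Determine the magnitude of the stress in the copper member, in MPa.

σ ≈ 10.2 MPa (compressive)

Both members must finish at the same length. With the larger α, the aluminium tends to over-contract; the plates restrain it, putting the aluminium in tension and the copper in compression. With no external load the two internal forces are equal and opposite, magnitude P.
Setting the final lengths equal and cancelling L: (α₁ − α₂)ΔT = P/(A₁E₁) + P/(A₂E₂).
|α₁ − α₂|·ΔT = 5.7×10⁻⁶ × 116 = 0.0006612.
1/(A₁E₁) + 1/(A₂E₂) = 1/(2025×120×10³) + 1/(500×72×10³) = 3.189×10⁻⁸ N⁻¹.
So P = 0.0006612 / 3.189×10⁻⁸ = 20.73 kN.
σ_{copper} = P/A₁ = 20730/2025 = 10.24 MPa, compressive.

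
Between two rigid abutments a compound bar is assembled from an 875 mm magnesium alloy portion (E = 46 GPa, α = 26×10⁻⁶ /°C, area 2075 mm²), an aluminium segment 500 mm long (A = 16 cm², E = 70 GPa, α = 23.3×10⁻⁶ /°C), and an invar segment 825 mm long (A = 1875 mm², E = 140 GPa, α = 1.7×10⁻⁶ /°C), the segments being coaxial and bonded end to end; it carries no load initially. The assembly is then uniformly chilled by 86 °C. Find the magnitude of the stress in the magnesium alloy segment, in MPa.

If the supports were absent, the total length change would be Σ αᵢΔT Lᵢ = 26×10⁻⁶×86×875 + 23.3×10⁻⁶×86×500 + 1.7×10⁻⁶×86×825 = 3.079 mm.
Since the ends are fixed, an axial force P builds up, equal in every segment, with P · Σ Lᵢ/(AᵢEᵢ) = δ_free.
The series flexibility is Σ Lᵢ/(AᵢEᵢ) = 875/(2075×46×10³) + 500/(1600×70×10³) + 825/(1875×140×10³) = 1.677×10⁻⁵ mm/N.
Hence P = δ_free / Σ(L/AE) = 3.079/1.677×10⁻⁵ = 183.6 kN (tensile).
σ_{magnesium alloy} = P / A = 183600 / 2075 = 88.46 MPa.

σ ≈ 88.5 MPa (tensile)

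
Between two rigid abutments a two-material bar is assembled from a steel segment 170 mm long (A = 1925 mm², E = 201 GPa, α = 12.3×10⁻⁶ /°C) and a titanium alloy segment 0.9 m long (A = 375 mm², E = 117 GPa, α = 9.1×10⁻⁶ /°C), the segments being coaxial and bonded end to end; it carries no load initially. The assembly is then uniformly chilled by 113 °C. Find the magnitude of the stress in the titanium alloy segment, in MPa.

Free thermal contraction of the whole bar: Σ αᵢΔT Lᵢ = 12.3×10⁻⁶×113×170 + 9.1×10⁻⁶×113×900 = 1.162 mm.
Since the ends are fixed, an axial force P builds up, equal in every segment, with P · Σ Lᵢ/(AᵢEᵢ) = δ_free.
Σ Lᵢ/(AᵢEᵢ) = 170/(1925×201×10³) + 900/(375×117×10³) = 2.095×10⁻⁵ mm/N.
Hence P = δ_free / Σ(L/AE) = 1.162/2.095×10⁻⁵ = 55.45 kN (tensile).
σ_{titanium alloy} = P / A = 55450 / 375 = 147.9 MPa.

σ ≈ 148 MPa (tensile)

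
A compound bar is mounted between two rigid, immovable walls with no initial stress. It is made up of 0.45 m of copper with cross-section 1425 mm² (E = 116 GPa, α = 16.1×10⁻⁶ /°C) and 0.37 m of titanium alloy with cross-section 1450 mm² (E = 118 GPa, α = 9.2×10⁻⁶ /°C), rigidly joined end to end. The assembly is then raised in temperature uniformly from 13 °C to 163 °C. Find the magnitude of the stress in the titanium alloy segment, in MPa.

σ ≈ 226 MPa (compressive)

Free thermal expansion of the whole bar: Σ αᵢΔT Lᵢ = 16.1×10⁻⁶×150×450 + 9.2×10⁻⁶×150×370 = 1.597 mm.
The rigid supports impose zero overall length change; the single axial force P common to all segments must satisfy P Σ Lᵢ/(AᵢEᵢ) = δ_free.
The series flexibility is Σ Lᵢ/(AᵢEᵢ) = 450/(1425×116×10³) + 370/(1450×118×10³) = 4.885×10⁻⁶ mm/N.
Hence P = δ_free / Σ(L/AE) = 1.597/4.885×10⁻⁶ = 327 kN (compressive).
σ_{titanium alloy} = P / A = 327000 / 1450 = 225.5 MPa.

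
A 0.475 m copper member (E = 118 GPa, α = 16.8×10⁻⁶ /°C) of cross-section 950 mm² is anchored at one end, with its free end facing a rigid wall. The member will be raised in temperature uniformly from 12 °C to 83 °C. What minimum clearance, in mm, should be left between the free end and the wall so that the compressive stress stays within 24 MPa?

g ≈ 0.47 mm

Free expansion if unrestrained: δ_free = αΔT L = 16.8×10⁻⁶ × 71 × 475 = 0.5666 mm.
A stress of 24 MPa corresponds to the wall pushing the member back by σL/E = 24×475/(118×10³) = 0.09661 mm.
The gap must absorb the remainder: g_min = 0.5666 − 0.09661 = 0.47 mm.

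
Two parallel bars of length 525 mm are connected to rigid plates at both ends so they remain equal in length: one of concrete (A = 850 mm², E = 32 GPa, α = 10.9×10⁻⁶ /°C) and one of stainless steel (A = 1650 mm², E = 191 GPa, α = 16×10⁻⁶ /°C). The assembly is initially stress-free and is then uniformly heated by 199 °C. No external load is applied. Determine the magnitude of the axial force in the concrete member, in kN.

P ≈ 25.4 kN (tensile in the concrete)

Equilibrium of a rigid end plate with no external load gives equal and opposite internal forces ±P in the two members. Since α_{stainless steel} > α_{concrete}, heating drives the stainless steel into compression and the concrete into tension.
Equating the net (thermal + elastic) strains gives |α₁ − α₂|·ΔT = P·[1/(A₁E₁) + 1/(A₂E₂)].
|α₁ − α₂|·ΔT = 5.1×10⁻⁶ × 199 = 0.001015.
1/(A₁E₁) + 1/(A₂E₂) = 1/(850×32×10³) + 1/(1650×191×10³) = 3.994×10⁻⁸ N⁻¹.
P = 0.001015 / 3.994×10⁻⁸ = 25410 N = 25.41 kN.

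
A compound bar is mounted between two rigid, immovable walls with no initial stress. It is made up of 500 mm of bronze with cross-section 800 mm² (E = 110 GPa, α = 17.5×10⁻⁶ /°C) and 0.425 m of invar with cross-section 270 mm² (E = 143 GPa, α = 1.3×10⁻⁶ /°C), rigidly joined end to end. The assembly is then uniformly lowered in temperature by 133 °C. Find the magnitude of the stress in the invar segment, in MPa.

σ ≈ 275 MPa (tensile)

With the walls removed the bar would change length by δ_free = Σ αᵢΔT Lᵢ = 17.5×10⁻⁶×133×500 + 1.3×10⁻⁶×133×425 = 1.237 mm.
The walls prevent any net length change, so an axial force P (same in every segment) develops. Compatibility: P · Σ Lᵢ/(AᵢEᵢ) = δ_free.
Σ Lᵢ/(AᵢEᵢ) = 500/(800×110×10³) + 425/(270×143×10³) = 1.669×10⁻⁵ mm/N.
So P = 1.237 / 1.669×10⁻⁵ = 74.13 kN, tensile.
σ_{invar} = P / A = 74130 / 270 = 274.6 MPa.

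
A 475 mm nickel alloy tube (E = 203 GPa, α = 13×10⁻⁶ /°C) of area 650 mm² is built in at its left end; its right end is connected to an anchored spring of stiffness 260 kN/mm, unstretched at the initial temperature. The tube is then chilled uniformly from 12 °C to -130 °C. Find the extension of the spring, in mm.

δ ≈ 0.453 mm

Free thermal contraction: δ_free = αΔT L = 13×10⁻⁶ × 142 × 475 = 0.8769 mm.
Let P be the tensile force in the spring. The tube extends elastically by PL/(AE) and the spring stretches by P/k; together these equal δ_free.
So P = δ_free / [L/(AE) + 1/k] = 0.8769 / [ 475/(650×203×10³) + 1/(260×10³) ].
P = 0.8769 / 7.446×10⁻⁶ = 117800 N.
Spring extension = P/k = 117800/(260×10³) = 0.4529 mm.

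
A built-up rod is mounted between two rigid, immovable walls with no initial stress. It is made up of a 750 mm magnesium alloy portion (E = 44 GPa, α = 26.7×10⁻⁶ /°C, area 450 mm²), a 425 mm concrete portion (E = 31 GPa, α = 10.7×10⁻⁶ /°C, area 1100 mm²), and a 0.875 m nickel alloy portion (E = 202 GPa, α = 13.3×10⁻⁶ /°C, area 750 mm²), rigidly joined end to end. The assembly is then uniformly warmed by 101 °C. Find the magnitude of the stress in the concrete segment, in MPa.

Free thermal expansion of the whole bar: Σ αᵢΔT Lᵢ = 26.7×10⁻⁶×101×750 + 10.7×10⁻⁶×101×425 + 13.3×10⁻⁶×101×875 = 3.657 mm.
The rigid supports impose zero overall length change; the single axial force P common to all segments must satisfy P Σ Lᵢ/(AᵢEᵢ) = δ_free.
The series flexibility is Σ Lᵢ/(AᵢEᵢ) = 750/(450×44×10³) + 425/(1100×31×10³) + 875/(750×202×10³) = 5.612×10⁻⁵ mm/N.
P = 3.657 / 5.612×10⁻⁵ = 65170 N = 65.17 kN, compressive.
σ_{concrete} = P / A = 65170 / 1100 = 59.25 MPa.

σ ≈ 59.2 MPa (compressive)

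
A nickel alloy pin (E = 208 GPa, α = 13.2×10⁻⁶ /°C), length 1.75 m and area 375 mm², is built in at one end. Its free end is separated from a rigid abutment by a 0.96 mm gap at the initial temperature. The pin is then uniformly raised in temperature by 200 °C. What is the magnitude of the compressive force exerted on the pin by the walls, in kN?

If the wall were absent the pin would grow by αΔT L = 13.2×10⁻⁶ × 200 × 1750 = 4.62 mm.
The gap closes (δ_free > 0.96 mm) and the wall then resists a further 4.62 − 0.96 = 3.66 mm of expansion.
So σ = E(δ_free − g)/L = 208×10³ × 3.66/1750 = 435 MPa.
Force on the wall = σA = 435 × 375 mm² = 163.1 kN.

P ≈ 163 kN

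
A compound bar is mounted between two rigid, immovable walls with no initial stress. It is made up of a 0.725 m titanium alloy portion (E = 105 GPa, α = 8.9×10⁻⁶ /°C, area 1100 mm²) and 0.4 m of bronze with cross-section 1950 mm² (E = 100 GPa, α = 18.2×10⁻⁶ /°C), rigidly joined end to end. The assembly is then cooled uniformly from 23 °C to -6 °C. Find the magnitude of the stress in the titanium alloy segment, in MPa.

If the supports were absent, the total length change would be Σ αᵢΔT Lᵢ = 8.9×10⁻⁶×29×725 + 18.2×10⁻⁶×29×400 = 0.3982 mm.
The walls prevent any net length change, so an axial force P (same in every segment) develops. Compatibility: P · Σ Lᵢ/(AᵢEᵢ) = δ_free.
The series flexibility is Σ Lᵢ/(AᵢEᵢ) = 725/(1100×105×10³) + 400/(1950×100×10³) = 8.328×10⁻⁶ mm/N.
So P = 0.3982 / 8.328×10⁻⁶ = 47.82 kN, tensile.
σ_{titanium alloy} = P / A = 47820 / 1100 = 43.47 MPa.

σ ≈ 43.5 MPa (tensile)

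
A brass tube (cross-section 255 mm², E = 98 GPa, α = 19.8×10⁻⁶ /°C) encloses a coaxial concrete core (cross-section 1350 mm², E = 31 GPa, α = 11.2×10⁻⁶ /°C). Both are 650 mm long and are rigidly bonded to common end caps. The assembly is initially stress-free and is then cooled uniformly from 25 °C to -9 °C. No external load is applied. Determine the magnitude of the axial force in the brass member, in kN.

P ≈ 4.58 kN (tensile in the brass)

The brass has the larger α, so on cooling it would change length more than the concrete if both were free. The rigid plates force a common final length, so the brass is put into tension and the concrete into compression, with equal and opposite forces P (no external load).
Setting the final lengths equal and cancelling L: (α₁ − α₂)ΔT = P/(A₁E₁) + P/(A₂E₂).
|α₁ − α₂|·ΔT = 8.6×10⁻⁶ × 34 = 0.0002924.
1/(A₁E₁) + 1/(A₂E₂) = 1/(255×98×10³) + 1/(1350×31×10³) = 6.391×10⁻⁸ N⁻¹.
So P = 0.0002924 / 6.391×10⁻⁸ = 4.575 kN.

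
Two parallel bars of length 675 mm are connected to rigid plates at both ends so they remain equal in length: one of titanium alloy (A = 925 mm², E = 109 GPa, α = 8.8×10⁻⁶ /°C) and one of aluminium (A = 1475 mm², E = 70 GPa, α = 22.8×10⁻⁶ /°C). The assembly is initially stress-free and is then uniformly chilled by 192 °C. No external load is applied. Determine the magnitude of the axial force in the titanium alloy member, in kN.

P ≈ 137 kN (compressive in the titanium alloy)

The aluminium has the larger α, so on cooling it would change length more than the titanium alloy if both were free. The rigid plates force a common final length, so the aluminium is put into tension and the titanium alloy into compression, with equal and opposite forces P (no external load).
Equating the net (thermal + elastic) strains gives |α₁ − α₂|·ΔT = P·[1/(A₁E₁) + 1/(A₂E₂)].
|α₁ − α₂|·ΔT = 14×10⁻⁶ × 192 = 0.002688.
1/(A₁E₁) + 1/(A₂E₂) = 1/(925×109×10³) + 1/(1475×70×10³) = 1.96×10⁻⁸ N⁻¹.
So P = 0.002688 / 1.96×10⁻⁸ = 137.1 kN.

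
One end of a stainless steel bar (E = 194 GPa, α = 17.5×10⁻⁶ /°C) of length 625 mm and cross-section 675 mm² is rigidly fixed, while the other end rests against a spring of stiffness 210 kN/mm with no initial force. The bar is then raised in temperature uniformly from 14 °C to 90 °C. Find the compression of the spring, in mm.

Free thermal expansion: δ_free = αΔT L = 17.5×10⁻⁶ × 76 × 625 = 0.8312 mm.
With a force P in the spring, the elastic change of the bar is PL/(AE) and that of the spring is P/k; compatibility requires their sum to equal δ_free.
P [ L/(AE) + 1/k ] = δ_free → P [ 625/(675×194×10³) + 1/(210×10³) ] = 0.8312.
P = 0.8312 / 9.535×10⁻⁶ = 87180 N.
Spring compression = P/k = 87180/(210×10³) = 0.4151 mm.

δ ≈ 0.415 mm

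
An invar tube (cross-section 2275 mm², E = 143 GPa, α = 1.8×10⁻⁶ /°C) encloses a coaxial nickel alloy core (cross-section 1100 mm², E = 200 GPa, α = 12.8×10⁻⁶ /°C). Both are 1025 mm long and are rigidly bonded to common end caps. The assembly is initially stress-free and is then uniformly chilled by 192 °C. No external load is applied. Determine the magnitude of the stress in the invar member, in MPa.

σ ≈ 122 MPa (compressive)

Equilibrium of a rigid end plate with no external load gives equal and opposite internal forces ±P in the two members. Since α_{nickel alloy} > α_{invar}, cooling drives the nickel alloy into tension and the invar into compression.
Equating the net (thermal + elastic) strains gives |α₁ − α₂|·ΔT = P·[1/(A₁E₁) + 1/(A₂E₂)].
|α₁ − α₂|·ΔT = 11×10⁻⁶ × 192 = 0.002112.
1/(A₁E₁) + 1/(A₂E₂) = 1/(2275×143×10³) + 1/(1100×200×10³) = 7.619×10⁻⁹ N⁻¹.
P = 0.002112 / 7.619×10⁻⁹ = 277200 N = 277.2 kN.
σ_{invar} = P/A₁ = 277200/2275 = 121.8 MPa, compressive.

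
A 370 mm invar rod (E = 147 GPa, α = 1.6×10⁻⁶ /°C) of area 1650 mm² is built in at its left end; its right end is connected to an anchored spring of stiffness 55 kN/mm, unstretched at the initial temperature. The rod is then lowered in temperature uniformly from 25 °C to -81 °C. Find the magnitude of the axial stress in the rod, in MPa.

If the spring were absent the rod would shorten by αΔT L = 1.6×10⁻⁶ × 106 × 370 = 0.06275 mm.
Let P be the tensile force in the spring. The rod extends elastically by PL/(AE) and the spring stretches by P/k; together these equal δ_free.
P [ L/(AE) + 1/k ] = δ_free → P [ 370/(1650×147×10³) + 1/(55×10³) ] = 0.06275.
P = 0.06275 / 1.971×10⁻⁵ = 3184 N.
σ = P/A = 3184/1650 = 1.93 MPa.

σ ≈ 1.93 MPa (tensile)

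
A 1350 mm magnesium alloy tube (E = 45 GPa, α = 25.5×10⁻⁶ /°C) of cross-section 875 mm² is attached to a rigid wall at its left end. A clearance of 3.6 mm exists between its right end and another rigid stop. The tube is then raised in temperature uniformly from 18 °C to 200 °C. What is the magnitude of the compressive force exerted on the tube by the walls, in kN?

If the wall were absent the tube would grow by αΔT L = 25.5×10⁻⁶ × 182 × 1350 = 6.265 mm.
The gap closes (δ_free > 3.6 mm) and the wall then resists a further 6.265 − 3.6 = 2.665 mm of expansion.
So σ = E(δ_free − g)/L = 45×10³ × 2.665/1350 = 88.85 MPa.
P = σA = 88.85 × 875 = 77.74 kN.

P ≈ 77.7 kN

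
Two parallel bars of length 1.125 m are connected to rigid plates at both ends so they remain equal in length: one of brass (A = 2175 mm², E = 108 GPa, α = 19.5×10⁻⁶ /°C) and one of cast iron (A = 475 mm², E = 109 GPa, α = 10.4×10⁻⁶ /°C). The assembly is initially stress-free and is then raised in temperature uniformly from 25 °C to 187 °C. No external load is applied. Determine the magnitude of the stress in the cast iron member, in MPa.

σ ≈ 132 MPa (tensile)

Both members must finish at the same length. With the larger α, the brass tends to over-expand; the plates restrain it, putting the brass in compression and the cast iron in tension. With no external load the two internal forces are equal and opposite, magnitude P.
Setting the final lengths equal and cancelling L: (α₁ − α₂)ΔT = P/(A₁E₁) + P/(A₂E₂).
|α₁ − α₂|·ΔT = 9.1×10⁻⁶ × 162 = 0.001474.
1/(A₁E₁) + 1/(A₂E₂) = 1/(2175×108×10³) + 1/(475×109×10³) = 2.357×10⁻⁸ N⁻¹.
So P = 0.001474 / 2.357×10⁻⁸ = 62.54 kN.
σ_{cast iron} = P/A₂ = 62540/475 = 131.7 MPa, tensile.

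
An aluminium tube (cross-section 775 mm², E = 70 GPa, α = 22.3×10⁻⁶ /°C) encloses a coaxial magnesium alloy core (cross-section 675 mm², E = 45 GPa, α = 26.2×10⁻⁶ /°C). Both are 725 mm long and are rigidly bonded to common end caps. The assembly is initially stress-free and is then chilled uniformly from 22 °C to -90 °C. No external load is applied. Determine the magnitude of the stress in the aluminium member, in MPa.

σ ≈ 11 MPa (compressive)

Both members must finish at the same length. With the larger α, the magnesium alloy tends to over-contract; the plates restrain it, putting the magnesium alloy in tension and the aluminium in compression. With no external load the two internal forces are equal and opposite, magnitude P.
Setting the final lengths equal and cancelling L: (α₁ − α₂)ΔT = P/(A₁E₁) + P/(A₂E₂).
|α₁ − α₂|·ΔT = 3.9×10⁻⁶ × 112 = 0.0004368.
1/(A₁E₁) + 1/(A₂E₂) = 1/(775×70×10³) + 1/(675×45×10³) = 5.135×10⁻⁸ N⁻¹.
P = 0.0004368 / 5.135×10⁻⁸ = 8506 N = 8.506 kN.
σ_{aluminium} = P/A₁ = 8506/775 = 10.97 MPa, compressive.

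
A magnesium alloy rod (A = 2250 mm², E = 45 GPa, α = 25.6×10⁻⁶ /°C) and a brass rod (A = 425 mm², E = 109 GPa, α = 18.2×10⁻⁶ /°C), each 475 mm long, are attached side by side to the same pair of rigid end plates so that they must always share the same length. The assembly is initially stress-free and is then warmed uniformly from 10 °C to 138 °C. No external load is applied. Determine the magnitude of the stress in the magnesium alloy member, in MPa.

σ ≈ 13.4 MPa (compressive)

Both members must finish at the same length. With the larger α, the magnesium alloy tends to over-expand; the plates restrain it, putting the magnesium alloy in compression and the brass in tension. With no external load the two internal forces are equal and opposite, magnitude P.
Equating the net (thermal + elastic) strains gives |α₁ − α₂|·ΔT = P·[1/(A₁E₁) + 1/(A₂E₂)].
|α₁ − α₂|·ΔT = 7.4×10⁻⁶ × 128 = 0.0009472.
1/(A₁E₁) + 1/(A₂E₂) = 1/(2250×45×10³) + 1/(425×109×10³) = 3.146×10⁻⁸ N⁻¹.
P = 0.0009472 / 3.146×10⁻⁸ = 30110 N = 30.11 kN.
σ_{magnesium alloy} = P/A₁ = 30110/2250 = 13.38 MPa, compressive.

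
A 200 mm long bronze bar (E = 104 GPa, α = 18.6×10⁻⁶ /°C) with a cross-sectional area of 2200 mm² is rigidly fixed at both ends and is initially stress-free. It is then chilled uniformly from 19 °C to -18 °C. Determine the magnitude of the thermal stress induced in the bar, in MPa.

With length fixed, the mechanical strain must cancel the thermal strain αΔT = 18.6×10⁻⁶ × 37 = 688.2×10⁻⁶.
The stress required to suppress this strain is σ = Eε = 104×10³ × 688.2×10⁻⁶ = 71.57 MPa, tensile since the bar is trying to contract.

σ ≈ 71.6 MPa (tensile)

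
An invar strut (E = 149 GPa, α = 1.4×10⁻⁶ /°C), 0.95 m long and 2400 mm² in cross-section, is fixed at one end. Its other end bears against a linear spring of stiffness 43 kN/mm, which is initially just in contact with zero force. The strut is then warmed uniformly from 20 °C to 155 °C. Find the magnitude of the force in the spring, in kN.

If the spring were absent the strut would lengthen by αΔT L = 1.4×10⁻⁶ × 135 × 950 = 0.1795 mm.
With a force P in the spring, the elastic change of the strut is PL/(AE) and that of the spring is P/k; compatibility requires their sum to equal δ_free.
So P = δ_free / [L/(AE) + 1/k] = 0.1795 / [ 950/(2400×149×10³) + 1/(43×10³) ].
P = 0.1795 / 2.591×10⁻⁵ = 6929 N.

P ≈ 6.93 kN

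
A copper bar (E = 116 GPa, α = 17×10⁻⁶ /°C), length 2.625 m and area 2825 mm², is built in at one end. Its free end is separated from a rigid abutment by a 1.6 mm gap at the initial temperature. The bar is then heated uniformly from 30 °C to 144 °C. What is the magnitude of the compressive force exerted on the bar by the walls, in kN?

If the wall were absent the bar would grow by αΔT L = 17×10⁻⁶ × 114 × 2625 = 5.087 mm.
The gap closes (δ_free > 1.6 mm) and the wall then resists a further 5.087 − 1.6 = 3.487 mm of expansion.
That suppressed elongation corresponds to σ = E·Δ/L = 116×10³ × 3.487/2625 = 154.1 MPa.
Force on the wall = σA = 154.1 × 2825 mm² = 435.3 kN.

P ≈ 435 kN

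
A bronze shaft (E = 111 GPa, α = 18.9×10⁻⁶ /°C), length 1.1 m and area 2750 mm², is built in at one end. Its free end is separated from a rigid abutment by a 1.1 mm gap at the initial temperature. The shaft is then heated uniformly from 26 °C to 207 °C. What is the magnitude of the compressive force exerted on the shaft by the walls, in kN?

Unrestrained expansion: δ_free = αΔT L = 18.9×10⁻⁶ × 181 × 1100 = 3.763 mm.
The gap closes (δ_free > 1.1 mm) and the wall then resists a further 3.763 − 1.1 = 2.663 mm of expansion.
Compatibility: PL/(AE) = 2.663 mm, so σ = P/A = E × (2.663/1100) = 268.7 MPa.
P = σA = 268.7 × 2750 = 739 kN.

P ≈ 739 kN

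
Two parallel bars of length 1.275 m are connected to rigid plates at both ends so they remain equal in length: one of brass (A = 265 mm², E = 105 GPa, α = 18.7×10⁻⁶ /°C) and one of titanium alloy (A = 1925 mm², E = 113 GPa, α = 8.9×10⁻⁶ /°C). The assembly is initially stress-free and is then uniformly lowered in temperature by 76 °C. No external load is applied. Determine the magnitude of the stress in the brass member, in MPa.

σ ≈ 69.3 MPa (tensile)

The brass has the larger α, so on cooling it would change length more than the titanium alloy if both were free. The rigid plates force a common final length, so the brass is put into tension and the titanium alloy into compression, with equal and opposite forces P (no external load).
Setting the final lengths equal and cancelling L: (α₁ − α₂)ΔT = P/(A₁E₁) + P/(A₂E₂).
|α₁ − α₂|·ΔT = 9.8×10⁻⁶ × 76 = 0.0007448.
1/(A₁E₁) + 1/(A₂E₂) = 1/(265×105×10³) + 1/(1925×113×10³) = 4.054×10⁻⁸ N⁻¹.
P = 0.0007448 / 4.054×10⁻⁸ = 18370 N = 18.37 kN.
σ_{brass} = P/A₁ = 18370/265 = 69.33 MPa, tensile.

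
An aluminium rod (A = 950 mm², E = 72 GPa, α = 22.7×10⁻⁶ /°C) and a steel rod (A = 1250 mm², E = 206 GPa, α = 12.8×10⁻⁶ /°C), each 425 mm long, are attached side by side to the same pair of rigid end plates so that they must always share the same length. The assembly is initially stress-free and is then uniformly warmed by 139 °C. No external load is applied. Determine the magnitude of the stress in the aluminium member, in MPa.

The aluminium has the larger α, so on heating it would change length more than the steel if both were free. The rigid plates force a common final length, so the aluminium is put into compression and the steel into tension, with equal and opposite forces P (no external load).
Compatibility of the two members (thermal + elastic change equal): (α₁ − α₂)ΔT = P·[1/(A₁E₁) + 1/(A₂E₂)].
|α₁ − α₂|·ΔT = 9.9×10⁻⁶ × 139 = 0.001376.
1/(A₁E₁) + 1/(A₂E₂) = 1/(950×72×10³) + 1/(1250×206×10³) = 1.85×10⁻⁸ N⁻¹.
P = 0.001376 / 1.85×10⁻⁸ = 74370 N = 74.37 kN.
σ_{aluminium} = P/A₁ = 74370/950 = 78.28 MPa, compressive.

σ ≈ 78.3 MPa (compressive)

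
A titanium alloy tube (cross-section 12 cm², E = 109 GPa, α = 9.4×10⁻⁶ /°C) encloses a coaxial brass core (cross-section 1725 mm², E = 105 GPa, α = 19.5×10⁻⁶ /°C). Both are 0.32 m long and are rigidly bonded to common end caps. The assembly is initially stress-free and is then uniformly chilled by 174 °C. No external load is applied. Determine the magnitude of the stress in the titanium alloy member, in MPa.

The brass has the larger α, so on cooling it would change length more than the titanium alloy if both were free. The rigid plates force a common final length, so the brass is put into tension and the titanium alloy into compression, with equal and opposite forces P (no external load).
Setting the final lengths equal and cancelling L: (α₁ − α₂)ΔT = P/(A₁E₁) + P/(A₂E₂).
|α₁ − α₂|·ΔT = 10.1×10⁻⁶ × 174 = 0.001757.
1/(A₁E₁) + 1/(A₂E₂) = 1/(1200×109×10³) + 1/(1725×105×10³) = 1.317×10⁻⁸ N⁻¹.
P = 0.001757 / 1.317×10⁻⁸ = 133500 N = 133.5 kN.
σ_{titanium alloy} = P/A₁ = 133500/1200 = 111.2 MPa, compressive.

σ ≈ 111 MPa (compressive)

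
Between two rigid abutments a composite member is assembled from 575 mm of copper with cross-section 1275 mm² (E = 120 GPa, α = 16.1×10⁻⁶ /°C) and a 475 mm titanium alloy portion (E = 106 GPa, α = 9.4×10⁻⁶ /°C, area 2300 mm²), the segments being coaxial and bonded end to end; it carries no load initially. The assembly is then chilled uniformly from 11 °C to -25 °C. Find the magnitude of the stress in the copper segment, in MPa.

σ ≈ 67.9 MPa (tensile)

If the supports were absent, the total length change would be Σ αᵢΔT Lᵢ = 16.1×10⁻⁶×36×575 + 9.4×10⁻⁶×36×475 = 0.494 mm.
The rigid supports impose zero overall length change; the single axial force P common to all segments must satisfy P Σ Lᵢ/(AᵢEᵢ) = δ_free.
The series flexibility is Σ Lᵢ/(AᵢEᵢ) = 575/(1275×120×10³) + 475/(2300×106×10³) = 5.706×10⁻⁶ mm/N.
Hence P = δ_free / Σ(L/AE) = 0.494/5.706×10⁻⁶ = 86.57 kN (tensile).
σ_{copper} = P / A = 86570 / 1275 = 67.9 MPa.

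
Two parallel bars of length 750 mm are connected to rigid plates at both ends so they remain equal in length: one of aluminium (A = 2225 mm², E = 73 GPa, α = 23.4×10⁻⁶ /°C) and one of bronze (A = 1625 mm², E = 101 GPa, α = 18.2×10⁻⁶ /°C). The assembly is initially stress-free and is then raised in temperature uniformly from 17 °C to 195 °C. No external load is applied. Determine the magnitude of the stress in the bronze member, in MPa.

σ ≈ 46.5 MPa (tensile)

The aluminium has the larger α, so on heating it would change length more than the bronze if both were free. The rigid plates force a common final length, so the aluminium is put into compression and the bronze into tension, with equal and opposite forces P (no external load).
Equating the net (thermal + elastic) strains gives |α₁ − α₂|·ΔT = P·[1/(A₁E₁) + 1/(A₂E₂)].
|α₁ − α₂|·ΔT = 5.2×10⁻⁶ × 178 = 0.0009256.
1/(A₁E₁) + 1/(A₂E₂) = 1/(2225×73×10³) + 1/(1625×101×10³) = 1.225×10⁻⁸ N⁻¹.
P = 0.0009256 / 1.225×10⁻⁸ = 75560 N = 75.56 kN.
σ_{bronze} = P/A₂ = 75560/1625 = 46.5 MPa, tensile.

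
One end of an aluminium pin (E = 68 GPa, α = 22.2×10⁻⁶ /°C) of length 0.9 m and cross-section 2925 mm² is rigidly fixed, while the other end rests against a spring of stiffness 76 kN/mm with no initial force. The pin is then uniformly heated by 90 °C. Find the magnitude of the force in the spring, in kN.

Free thermal expansion: δ_free = αΔT L = 22.2×10⁻⁶ × 90 × 900 = 1.798 mm.
Let P be the compressive force at the spring. The pin shortens elastically by PL/(AE) and the spring compresses by P/k; together these equal δ_free.
So P = δ_free / [L/(AE) + 1/k] = 1.798 / [ 900/(2925×68×10³) + 1/(76×10³) ].
P = 1.798 / 1.768×10⁻⁵ = 101700 N.

P ≈ 102 kN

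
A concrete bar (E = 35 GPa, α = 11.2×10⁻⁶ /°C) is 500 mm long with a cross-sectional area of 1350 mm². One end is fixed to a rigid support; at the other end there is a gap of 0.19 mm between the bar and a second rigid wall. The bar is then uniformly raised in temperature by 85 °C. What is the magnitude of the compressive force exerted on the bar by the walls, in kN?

P ≈ 27 kN

Unrestrained expansion: δ_free = αΔT L = 11.2×10⁻⁶ × 85 × 500 = 0.476 mm.
The gap closes (δ_free > 0.19 mm) and the wall then resists a further 0.476 − 0.19 = 0.286 mm of expansion.
So σ = E(δ_free − g)/L = 35×10³ × 0.286/500 = 20.02 MPa.
P = σA = 20.02 × 1350 = 27.03 kN.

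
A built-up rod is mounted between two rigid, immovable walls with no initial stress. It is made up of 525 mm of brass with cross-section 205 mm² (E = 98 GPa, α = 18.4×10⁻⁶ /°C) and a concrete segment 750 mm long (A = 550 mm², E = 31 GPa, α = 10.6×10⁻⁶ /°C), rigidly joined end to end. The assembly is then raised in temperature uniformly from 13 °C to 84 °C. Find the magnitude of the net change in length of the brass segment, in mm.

With the walls removed the bar would change length by δ_free = Σ αᵢΔT Lᵢ = 18.4×10⁻⁶×71×525 + 10.6×10⁻⁶×71×750 = 1.25 mm.
The rigid supports impose zero overall length change; the single axial force P common to all segments must satisfy P Σ Lᵢ/(AᵢEᵢ) = δ_free.
Σ Lᵢ/(AᵢEᵢ) = 525/(205×98×10³) + 750/(550×31×10³) = 7.012×10⁻⁵ mm/N.
Hence P = δ_free / Σ(L/AE) = 1.25/7.012×10⁻⁵ = 17.83 kN (compressive).
For the brass segment, free thermal change = 18.4×10⁻⁶×71×525 = 0.6859 mm and elastic change from P = 17830×525/(205×98×10³) = 0.466 mm; these oppose, so the net change is 0.22 mm (segment lengthens).

|ΔL| ≈ 0.22 mm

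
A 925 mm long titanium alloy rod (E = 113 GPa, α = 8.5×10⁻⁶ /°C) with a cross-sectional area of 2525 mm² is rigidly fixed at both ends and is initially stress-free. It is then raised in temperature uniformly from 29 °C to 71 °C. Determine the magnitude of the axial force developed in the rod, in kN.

With zero net strain, σ = E·αΔT = 113 GPa × 8.5×10⁻⁶ × 42 = 40.34 MPa.
P = AEαΔT = 2525 × 113×10³ × 8.5×10⁻⁶ × 42 = 101.9 kN (compressive).

P ≈ 102 kN (compressive)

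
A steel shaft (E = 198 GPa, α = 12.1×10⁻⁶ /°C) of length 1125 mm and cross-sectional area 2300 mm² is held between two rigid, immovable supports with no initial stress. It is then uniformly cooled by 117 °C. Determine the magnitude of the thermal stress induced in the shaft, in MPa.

With length fixed, the mechanical strain must cancel the thermal strain αΔT = 12.1×10⁻⁶ × 117 = 1415.7×10⁻⁶.
σ = EαΔT = 198×10³ × 12.1×10⁻⁶ × 117 = 280.3 MPa (tensile; the shaft is trying to contract).

σ ≈ 280 MPa (tensile)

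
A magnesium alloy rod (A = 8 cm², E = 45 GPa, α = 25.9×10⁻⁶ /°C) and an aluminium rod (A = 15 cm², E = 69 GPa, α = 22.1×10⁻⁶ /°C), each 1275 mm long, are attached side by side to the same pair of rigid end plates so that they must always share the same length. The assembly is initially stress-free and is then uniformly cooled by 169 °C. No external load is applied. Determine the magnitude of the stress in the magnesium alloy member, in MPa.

The magnesium alloy has the larger α, so on cooling it would change length more than the aluminium if both were free. The rigid plates force a common final length, so the magnesium alloy is put into tension and the aluminium into compression, with equal and opposite forces P (no external load).
Equating the net (thermal + elastic) strains gives |α₁ − α₂|·ΔT = P·[1/(A₁E₁) + 1/(A₂E₂)].
|α₁ − α₂|·ΔT = 3.8×10⁻⁶ × 169 = 0.0006422.
1/(A₁E₁) + 1/(A₂E₂) = 1/(800×45×10³) + 1/(1500×69×10³) = 3.744×10⁻⁸ N⁻¹.
P = 0.0006422 / 3.744×10⁻⁸ = 17150 N = 17.15 kN.
σ_{magnesium alloy} = P/A₁ = 17150/800 = 21.44 MPa, tensile.

σ ≈ 21.4 MPa (tensile)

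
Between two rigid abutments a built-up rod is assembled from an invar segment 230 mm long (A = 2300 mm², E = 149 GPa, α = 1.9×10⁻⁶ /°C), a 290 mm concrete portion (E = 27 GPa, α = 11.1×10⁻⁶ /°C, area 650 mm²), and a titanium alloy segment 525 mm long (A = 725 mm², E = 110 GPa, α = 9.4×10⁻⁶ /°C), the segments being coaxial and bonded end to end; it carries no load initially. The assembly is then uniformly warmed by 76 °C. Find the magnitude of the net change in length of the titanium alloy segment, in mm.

If the supports were absent, the total length change would be Σ αᵢΔT Lᵢ = 1.9×10⁻⁶×76×230 + 11.1×10⁻⁶×76×290 + 9.4×10⁻⁶×76×525 = 0.6529 mm.
The walls prevent any net length change, so an axial force P (same in every segment) develops. Compatibility: P · Σ Lᵢ/(AᵢEᵢ) = δ_free.
Σ Lᵢ/(AᵢEᵢ) = 230/(2300×149×10³) + 290/(650×27×10³) + 525/(725×110×10³) = 2.378×10⁻⁵ mm/N.
So P = 0.6529 / 2.378×10⁻⁵ = 27.46 kN, compressive.
For the titanium alloy segment, free thermal change = 9.4×10⁻⁶×76×525 = 0.3751 mm and elastic change from P = 27460×525/(725×110×10³) = 0.1808 mm; these oppose, so the net change is 0.194 mm (segment lengthens).

|ΔL| ≈ 0.194 mm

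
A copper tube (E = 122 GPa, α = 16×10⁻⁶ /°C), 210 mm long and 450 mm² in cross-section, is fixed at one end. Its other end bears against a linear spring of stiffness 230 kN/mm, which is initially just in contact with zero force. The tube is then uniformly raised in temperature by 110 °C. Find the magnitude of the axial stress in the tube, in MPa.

σ ≈ 100 MPa (compressive)

The unrestrained thermal change is αΔT L = 16×10⁻⁶ × 110 × 210 = 0.3696 mm.
Let P be the compressive force at the spring. The tube shortens elastically by PL/(AE) and the spring compresses by P/k; together these equal δ_free.
P [ L/(AE) + 1/k ] = δ_free → P [ 210/(450×122×10³) + 1/(230×10³) ] = 0.3696.
P = 0.3696 / 8.173×10⁻⁶ = 45220 N.
σ = P/A = 45220/450 = 100.5 MPa.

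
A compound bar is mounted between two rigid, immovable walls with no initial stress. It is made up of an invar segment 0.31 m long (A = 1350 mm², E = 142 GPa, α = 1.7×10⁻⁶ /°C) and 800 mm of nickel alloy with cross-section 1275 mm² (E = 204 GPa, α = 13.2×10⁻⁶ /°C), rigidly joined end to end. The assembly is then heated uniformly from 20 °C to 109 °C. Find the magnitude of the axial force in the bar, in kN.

If the supports were absent, the total length change would be Σ αᵢΔT Lᵢ = 1.7×10⁻⁶×89×310 + 13.2×10⁻⁶×89×800 = 0.9867 mm.
The rigid supports impose zero overall length change; the single axial force P common to all segments must satisfy P Σ Lᵢ/(AᵢEᵢ) = δ_free.
Σ Lᵢ/(AᵢEᵢ) = 310/(1350×142×10³) + 800/(1275×204×10³) = 4.693×10⁻⁶ mm/N.
P = 0.9867 / 4.693×10⁻⁶ = 210300 N = 210.3 kN, compressive.

P ≈ 210 kN (compressive)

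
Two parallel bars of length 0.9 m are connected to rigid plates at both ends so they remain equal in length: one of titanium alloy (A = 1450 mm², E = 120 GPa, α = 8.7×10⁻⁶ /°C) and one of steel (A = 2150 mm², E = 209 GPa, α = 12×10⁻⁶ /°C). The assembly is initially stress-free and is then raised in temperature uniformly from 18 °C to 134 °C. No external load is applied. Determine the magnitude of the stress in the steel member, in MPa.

σ ≈ 22.3 MPa (compressive)

Both members must finish at the same length. With the larger α, the steel tends to over-expand; the plates restrain it, putting the steel in compression and the titanium alloy in tension. With no external load the two internal forces are equal and opposite, magnitude P.
Equating the net (thermal + elastic) strains gives |α₁ − α₂|·ΔT = P·[1/(A₁E₁) + 1/(A₂E₂)].
|α₁ − α₂|·ΔT = 3.3×10⁻⁶ × 116 = 0.0003828.
1/(A₁E₁) + 1/(A₂E₂) = 1/(1450×120×10³) + 1/(2150×209×10³) = 7.973×10⁻⁹ N⁻¹.
P = 0.0003828 / 7.973×10⁻⁹ = 48010 N = 48.01 kN.
σ_{steel} = P/A₂ = 48010/2150 = 22.33 MPa, compressive.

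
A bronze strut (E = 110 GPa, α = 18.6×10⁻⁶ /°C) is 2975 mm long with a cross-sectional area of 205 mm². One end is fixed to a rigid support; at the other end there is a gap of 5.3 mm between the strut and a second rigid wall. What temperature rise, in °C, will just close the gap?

ΔT ≈ 95.8 °C

Contact occurs when the free expansion equals the gap: αΔT L = 5.3 mm.
ΔT = 5.3 / (18.6×10⁻⁶ × 2975) = 95.78 °C.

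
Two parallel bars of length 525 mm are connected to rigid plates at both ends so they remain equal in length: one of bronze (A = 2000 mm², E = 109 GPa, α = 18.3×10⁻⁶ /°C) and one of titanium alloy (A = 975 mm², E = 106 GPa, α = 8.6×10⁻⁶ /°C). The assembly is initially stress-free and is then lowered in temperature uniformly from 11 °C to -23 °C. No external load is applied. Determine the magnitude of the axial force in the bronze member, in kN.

P ≈ 23.1 kN (tensile in the bronze)

Equilibrium of a rigid end plate with no external load gives equal and opposite internal forces ±P in the two members. Since α_{bronze} > α_{titanium alloy}, cooling drives the bronze into tension and the titanium alloy into compression.
Compatibility of the two members (thermal + elastic change equal): (α₁ − α₂)ΔT = P·[1/(A₁E₁) + 1/(A₂E₂)].
|α₁ − α₂|·ΔT = 9.7×10⁻⁶ × 34 = 0.0003298.
1/(A₁E₁) + 1/(A₂E₂) = 1/(2000×109×10³) + 1/(975×106×10³) = 1.426×10⁻⁸ N⁻¹.
P = 0.0003298 / 1.426×10⁻⁸ = 23120 N = 23.12 kN.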